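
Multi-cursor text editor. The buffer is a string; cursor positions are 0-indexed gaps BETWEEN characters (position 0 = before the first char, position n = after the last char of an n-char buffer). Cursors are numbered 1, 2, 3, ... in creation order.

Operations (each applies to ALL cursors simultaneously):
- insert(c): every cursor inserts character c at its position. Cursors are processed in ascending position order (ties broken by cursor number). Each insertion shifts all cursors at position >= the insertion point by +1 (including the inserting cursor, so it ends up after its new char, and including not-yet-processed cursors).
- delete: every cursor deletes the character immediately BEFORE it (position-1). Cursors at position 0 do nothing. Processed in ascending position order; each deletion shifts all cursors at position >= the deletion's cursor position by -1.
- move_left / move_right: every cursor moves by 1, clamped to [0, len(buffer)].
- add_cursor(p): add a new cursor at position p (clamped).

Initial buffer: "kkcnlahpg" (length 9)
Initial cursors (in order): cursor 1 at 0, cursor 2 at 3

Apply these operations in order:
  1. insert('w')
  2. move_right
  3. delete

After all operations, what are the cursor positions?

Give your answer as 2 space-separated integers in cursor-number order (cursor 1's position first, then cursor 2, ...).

Answer: 1 4

Derivation:
After op 1 (insert('w')): buffer="wkkcwnlahpg" (len 11), cursors c1@1 c2@5, authorship 1...2......
After op 2 (move_right): buffer="wkkcwnlahpg" (len 11), cursors c1@2 c2@6, authorship 1...2......
After op 3 (delete): buffer="wkcwlahpg" (len 9), cursors c1@1 c2@4, authorship 1..2.....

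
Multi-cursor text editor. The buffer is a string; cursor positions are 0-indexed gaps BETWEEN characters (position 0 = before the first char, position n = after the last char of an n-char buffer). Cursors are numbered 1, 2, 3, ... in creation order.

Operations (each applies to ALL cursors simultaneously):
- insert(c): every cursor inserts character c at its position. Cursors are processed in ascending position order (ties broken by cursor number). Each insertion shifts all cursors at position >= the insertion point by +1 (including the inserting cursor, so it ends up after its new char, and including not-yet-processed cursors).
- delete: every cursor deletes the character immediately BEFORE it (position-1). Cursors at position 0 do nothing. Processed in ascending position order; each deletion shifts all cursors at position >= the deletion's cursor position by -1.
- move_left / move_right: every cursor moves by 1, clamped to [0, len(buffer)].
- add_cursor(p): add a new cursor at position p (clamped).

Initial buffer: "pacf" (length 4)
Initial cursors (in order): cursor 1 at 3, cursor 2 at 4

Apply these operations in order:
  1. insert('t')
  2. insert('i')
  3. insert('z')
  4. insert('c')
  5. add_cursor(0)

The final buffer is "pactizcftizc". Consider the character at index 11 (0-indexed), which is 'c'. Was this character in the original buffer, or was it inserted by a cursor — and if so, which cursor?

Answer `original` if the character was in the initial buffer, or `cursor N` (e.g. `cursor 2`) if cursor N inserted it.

After op 1 (insert('t')): buffer="pactft" (len 6), cursors c1@4 c2@6, authorship ...1.2
After op 2 (insert('i')): buffer="pactifti" (len 8), cursors c1@5 c2@8, authorship ...11.22
After op 3 (insert('z')): buffer="pactizftiz" (len 10), cursors c1@6 c2@10, authorship ...111.222
After op 4 (insert('c')): buffer="pactizcftizc" (len 12), cursors c1@7 c2@12, authorship ...1111.2222
After op 5 (add_cursor(0)): buffer="pactizcftizc" (len 12), cursors c3@0 c1@7 c2@12, authorship ...1111.2222
Authorship (.=original, N=cursor N): . . . 1 1 1 1 . 2 2 2 2
Index 11: author = 2

Answer: cursor 2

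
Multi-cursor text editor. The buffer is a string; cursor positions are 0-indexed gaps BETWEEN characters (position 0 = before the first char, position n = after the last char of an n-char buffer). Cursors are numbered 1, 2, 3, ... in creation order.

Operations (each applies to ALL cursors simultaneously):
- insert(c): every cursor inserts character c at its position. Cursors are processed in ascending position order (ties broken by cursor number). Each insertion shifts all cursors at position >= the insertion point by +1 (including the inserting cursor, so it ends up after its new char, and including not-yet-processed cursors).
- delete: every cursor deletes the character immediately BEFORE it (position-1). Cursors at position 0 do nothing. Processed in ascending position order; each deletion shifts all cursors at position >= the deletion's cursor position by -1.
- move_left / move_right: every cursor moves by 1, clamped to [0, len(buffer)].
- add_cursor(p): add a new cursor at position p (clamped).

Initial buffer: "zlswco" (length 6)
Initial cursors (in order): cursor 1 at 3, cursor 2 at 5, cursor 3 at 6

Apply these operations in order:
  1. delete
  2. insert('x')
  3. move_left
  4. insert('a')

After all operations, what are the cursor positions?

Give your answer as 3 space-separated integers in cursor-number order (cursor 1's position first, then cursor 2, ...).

Answer: 3 8 8

Derivation:
After op 1 (delete): buffer="zlw" (len 3), cursors c1@2 c2@3 c3@3, authorship ...
After op 2 (insert('x')): buffer="zlxwxx" (len 6), cursors c1@3 c2@6 c3@6, authorship ..1.23
After op 3 (move_left): buffer="zlxwxx" (len 6), cursors c1@2 c2@5 c3@5, authorship ..1.23
After op 4 (insert('a')): buffer="zlaxwxaax" (len 9), cursors c1@3 c2@8 c3@8, authorship ..11.2233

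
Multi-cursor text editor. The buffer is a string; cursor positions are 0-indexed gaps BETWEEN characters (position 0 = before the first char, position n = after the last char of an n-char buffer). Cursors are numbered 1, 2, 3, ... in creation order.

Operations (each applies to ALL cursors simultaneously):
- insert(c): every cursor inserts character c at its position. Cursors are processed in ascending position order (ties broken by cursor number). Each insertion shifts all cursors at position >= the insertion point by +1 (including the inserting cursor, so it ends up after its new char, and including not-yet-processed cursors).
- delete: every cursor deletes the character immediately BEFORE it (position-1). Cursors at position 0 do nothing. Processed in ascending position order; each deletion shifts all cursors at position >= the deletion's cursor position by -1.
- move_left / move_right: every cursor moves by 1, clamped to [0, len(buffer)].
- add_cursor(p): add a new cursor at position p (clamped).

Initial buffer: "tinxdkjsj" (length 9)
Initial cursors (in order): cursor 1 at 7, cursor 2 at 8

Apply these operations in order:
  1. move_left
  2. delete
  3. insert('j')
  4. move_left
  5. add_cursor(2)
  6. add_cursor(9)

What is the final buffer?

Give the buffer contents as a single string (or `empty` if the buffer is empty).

Answer: tinxdjjsj

Derivation:
After op 1 (move_left): buffer="tinxdkjsj" (len 9), cursors c1@6 c2@7, authorship .........
After op 2 (delete): buffer="tinxdsj" (len 7), cursors c1@5 c2@5, authorship .......
After op 3 (insert('j')): buffer="tinxdjjsj" (len 9), cursors c1@7 c2@7, authorship .....12..
After op 4 (move_left): buffer="tinxdjjsj" (len 9), cursors c1@6 c2@6, authorship .....12..
After op 5 (add_cursor(2)): buffer="tinxdjjsj" (len 9), cursors c3@2 c1@6 c2@6, authorship .....12..
After op 6 (add_cursor(9)): buffer="tinxdjjsj" (len 9), cursors c3@2 c1@6 c2@6 c4@9, authorship .....12..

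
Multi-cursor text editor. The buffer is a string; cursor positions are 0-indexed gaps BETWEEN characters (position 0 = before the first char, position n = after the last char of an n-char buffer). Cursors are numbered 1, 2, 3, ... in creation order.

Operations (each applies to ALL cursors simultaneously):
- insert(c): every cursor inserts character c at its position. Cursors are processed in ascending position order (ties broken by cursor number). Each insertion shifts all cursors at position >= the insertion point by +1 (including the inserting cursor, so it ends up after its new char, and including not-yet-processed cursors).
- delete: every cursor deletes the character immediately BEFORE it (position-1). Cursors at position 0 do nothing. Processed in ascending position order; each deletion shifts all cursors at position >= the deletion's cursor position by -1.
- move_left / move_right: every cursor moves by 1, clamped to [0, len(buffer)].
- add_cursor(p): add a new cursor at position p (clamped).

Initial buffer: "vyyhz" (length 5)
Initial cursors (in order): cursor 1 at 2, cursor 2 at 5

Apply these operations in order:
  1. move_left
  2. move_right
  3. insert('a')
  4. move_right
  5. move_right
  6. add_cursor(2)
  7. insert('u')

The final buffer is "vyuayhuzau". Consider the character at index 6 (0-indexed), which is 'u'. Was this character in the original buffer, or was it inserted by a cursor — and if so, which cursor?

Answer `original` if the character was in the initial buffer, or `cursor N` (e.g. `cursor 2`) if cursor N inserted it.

Answer: cursor 1

Derivation:
After op 1 (move_left): buffer="vyyhz" (len 5), cursors c1@1 c2@4, authorship .....
After op 2 (move_right): buffer="vyyhz" (len 5), cursors c1@2 c2@5, authorship .....
After op 3 (insert('a')): buffer="vyayhza" (len 7), cursors c1@3 c2@7, authorship ..1...2
After op 4 (move_right): buffer="vyayhza" (len 7), cursors c1@4 c2@7, authorship ..1...2
After op 5 (move_right): buffer="vyayhza" (len 7), cursors c1@5 c2@7, authorship ..1...2
After op 6 (add_cursor(2)): buffer="vyayhza" (len 7), cursors c3@2 c1@5 c2@7, authorship ..1...2
After op 7 (insert('u')): buffer="vyuayhuzau" (len 10), cursors c3@3 c1@7 c2@10, authorship ..31..1.22
Authorship (.=original, N=cursor N): . . 3 1 . . 1 . 2 2
Index 6: author = 1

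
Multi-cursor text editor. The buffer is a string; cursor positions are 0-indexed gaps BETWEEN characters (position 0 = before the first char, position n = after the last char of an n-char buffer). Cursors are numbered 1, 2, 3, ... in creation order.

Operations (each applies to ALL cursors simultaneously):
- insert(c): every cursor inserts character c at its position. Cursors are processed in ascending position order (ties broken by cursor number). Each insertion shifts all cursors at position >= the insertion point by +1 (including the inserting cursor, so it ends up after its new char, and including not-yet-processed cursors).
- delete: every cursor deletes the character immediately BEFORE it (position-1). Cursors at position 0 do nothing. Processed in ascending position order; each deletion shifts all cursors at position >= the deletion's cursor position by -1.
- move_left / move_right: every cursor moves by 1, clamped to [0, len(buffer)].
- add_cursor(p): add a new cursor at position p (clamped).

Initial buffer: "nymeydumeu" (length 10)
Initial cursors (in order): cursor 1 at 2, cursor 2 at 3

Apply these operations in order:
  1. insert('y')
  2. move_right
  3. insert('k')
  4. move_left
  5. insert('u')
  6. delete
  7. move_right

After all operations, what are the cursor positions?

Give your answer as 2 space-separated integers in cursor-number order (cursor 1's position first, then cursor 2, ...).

Answer: 5 8

Derivation:
After op 1 (insert('y')): buffer="nyymyeydumeu" (len 12), cursors c1@3 c2@5, authorship ..1.2.......
After op 2 (move_right): buffer="nyymyeydumeu" (len 12), cursors c1@4 c2@6, authorship ..1.2.......
After op 3 (insert('k')): buffer="nyymkyekydumeu" (len 14), cursors c1@5 c2@8, authorship ..1.12.2......
After op 4 (move_left): buffer="nyymkyekydumeu" (len 14), cursors c1@4 c2@7, authorship ..1.12.2......
After op 5 (insert('u')): buffer="nyymukyeukydumeu" (len 16), cursors c1@5 c2@9, authorship ..1.112.22......
After op 6 (delete): buffer="nyymkyekydumeu" (len 14), cursors c1@4 c2@7, authorship ..1.12.2......
After op 7 (move_right): buffer="nyymkyekydumeu" (len 14), cursors c1@5 c2@8, authorship ..1.12.2......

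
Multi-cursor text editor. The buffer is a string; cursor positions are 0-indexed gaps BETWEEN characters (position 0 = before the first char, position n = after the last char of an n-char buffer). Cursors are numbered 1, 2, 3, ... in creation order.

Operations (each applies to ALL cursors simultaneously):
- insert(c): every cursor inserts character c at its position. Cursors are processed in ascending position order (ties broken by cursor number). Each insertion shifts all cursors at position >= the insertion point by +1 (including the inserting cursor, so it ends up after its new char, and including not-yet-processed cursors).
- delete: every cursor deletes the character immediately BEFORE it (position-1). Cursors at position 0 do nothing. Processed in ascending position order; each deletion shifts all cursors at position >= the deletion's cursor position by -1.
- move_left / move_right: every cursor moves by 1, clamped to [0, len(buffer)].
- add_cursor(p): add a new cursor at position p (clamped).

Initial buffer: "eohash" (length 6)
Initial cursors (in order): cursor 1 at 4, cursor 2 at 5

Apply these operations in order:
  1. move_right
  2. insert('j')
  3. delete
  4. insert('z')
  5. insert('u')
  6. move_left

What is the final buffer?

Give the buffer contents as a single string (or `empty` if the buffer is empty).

Answer: eohaszuhzu

Derivation:
After op 1 (move_right): buffer="eohash" (len 6), cursors c1@5 c2@6, authorship ......
After op 2 (insert('j')): buffer="eohasjhj" (len 8), cursors c1@6 c2@8, authorship .....1.2
After op 3 (delete): buffer="eohash" (len 6), cursors c1@5 c2@6, authorship ......
After op 4 (insert('z')): buffer="eohaszhz" (len 8), cursors c1@6 c2@8, authorship .....1.2
After op 5 (insert('u')): buffer="eohaszuhzu" (len 10), cursors c1@7 c2@10, authorship .....11.22
After op 6 (move_left): buffer="eohaszuhzu" (len 10), cursors c1@6 c2@9, authorship .....11.22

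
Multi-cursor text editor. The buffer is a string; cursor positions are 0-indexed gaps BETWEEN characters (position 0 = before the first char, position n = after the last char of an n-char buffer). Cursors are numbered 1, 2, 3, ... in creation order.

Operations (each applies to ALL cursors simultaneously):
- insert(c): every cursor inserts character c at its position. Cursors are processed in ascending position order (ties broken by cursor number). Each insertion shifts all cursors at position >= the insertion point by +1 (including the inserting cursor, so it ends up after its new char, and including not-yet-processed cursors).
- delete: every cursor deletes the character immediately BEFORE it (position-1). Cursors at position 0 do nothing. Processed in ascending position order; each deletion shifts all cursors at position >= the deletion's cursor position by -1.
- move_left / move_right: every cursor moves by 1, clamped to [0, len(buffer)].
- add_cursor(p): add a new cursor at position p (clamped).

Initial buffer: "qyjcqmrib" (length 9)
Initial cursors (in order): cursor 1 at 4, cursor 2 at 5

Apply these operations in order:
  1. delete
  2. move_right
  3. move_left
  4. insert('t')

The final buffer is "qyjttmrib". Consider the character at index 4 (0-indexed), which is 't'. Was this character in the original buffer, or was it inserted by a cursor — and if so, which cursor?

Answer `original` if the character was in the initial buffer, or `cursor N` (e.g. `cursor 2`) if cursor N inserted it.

Answer: cursor 2

Derivation:
After op 1 (delete): buffer="qyjmrib" (len 7), cursors c1@3 c2@3, authorship .......
After op 2 (move_right): buffer="qyjmrib" (len 7), cursors c1@4 c2@4, authorship .......
After op 3 (move_left): buffer="qyjmrib" (len 7), cursors c1@3 c2@3, authorship .......
After op 4 (insert('t')): buffer="qyjttmrib" (len 9), cursors c1@5 c2@5, authorship ...12....
Authorship (.=original, N=cursor N): . . . 1 2 . . . .
Index 4: author = 2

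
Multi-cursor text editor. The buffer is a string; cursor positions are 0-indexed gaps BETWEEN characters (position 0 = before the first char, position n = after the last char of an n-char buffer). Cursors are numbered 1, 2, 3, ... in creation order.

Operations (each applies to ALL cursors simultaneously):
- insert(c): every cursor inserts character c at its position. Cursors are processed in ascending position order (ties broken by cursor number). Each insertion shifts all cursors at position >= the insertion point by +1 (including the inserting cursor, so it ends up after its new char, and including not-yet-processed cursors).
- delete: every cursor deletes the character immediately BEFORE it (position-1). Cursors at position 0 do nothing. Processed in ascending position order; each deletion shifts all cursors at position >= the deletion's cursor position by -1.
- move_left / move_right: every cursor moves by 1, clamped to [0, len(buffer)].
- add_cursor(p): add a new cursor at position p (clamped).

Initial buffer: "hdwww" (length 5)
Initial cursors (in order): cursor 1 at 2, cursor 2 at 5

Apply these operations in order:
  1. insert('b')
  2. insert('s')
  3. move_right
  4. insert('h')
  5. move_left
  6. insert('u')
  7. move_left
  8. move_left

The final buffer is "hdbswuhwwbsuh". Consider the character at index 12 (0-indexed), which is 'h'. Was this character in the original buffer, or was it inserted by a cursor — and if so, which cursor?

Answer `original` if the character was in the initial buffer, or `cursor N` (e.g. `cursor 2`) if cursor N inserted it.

After op 1 (insert('b')): buffer="hdbwwwb" (len 7), cursors c1@3 c2@7, authorship ..1...2
After op 2 (insert('s')): buffer="hdbswwwbs" (len 9), cursors c1@4 c2@9, authorship ..11...22
After op 3 (move_right): buffer="hdbswwwbs" (len 9), cursors c1@5 c2@9, authorship ..11...22
After op 4 (insert('h')): buffer="hdbswhwwbsh" (len 11), cursors c1@6 c2@11, authorship ..11.1..222
After op 5 (move_left): buffer="hdbswhwwbsh" (len 11), cursors c1@5 c2@10, authorship ..11.1..222
After op 6 (insert('u')): buffer="hdbswuhwwbsuh" (len 13), cursors c1@6 c2@12, authorship ..11.11..2222
After op 7 (move_left): buffer="hdbswuhwwbsuh" (len 13), cursors c1@5 c2@11, authorship ..11.11..2222
After op 8 (move_left): buffer="hdbswuhwwbsuh" (len 13), cursors c1@4 c2@10, authorship ..11.11..2222
Authorship (.=original, N=cursor N): . . 1 1 . 1 1 . . 2 2 2 2
Index 12: author = 2

Answer: cursor 2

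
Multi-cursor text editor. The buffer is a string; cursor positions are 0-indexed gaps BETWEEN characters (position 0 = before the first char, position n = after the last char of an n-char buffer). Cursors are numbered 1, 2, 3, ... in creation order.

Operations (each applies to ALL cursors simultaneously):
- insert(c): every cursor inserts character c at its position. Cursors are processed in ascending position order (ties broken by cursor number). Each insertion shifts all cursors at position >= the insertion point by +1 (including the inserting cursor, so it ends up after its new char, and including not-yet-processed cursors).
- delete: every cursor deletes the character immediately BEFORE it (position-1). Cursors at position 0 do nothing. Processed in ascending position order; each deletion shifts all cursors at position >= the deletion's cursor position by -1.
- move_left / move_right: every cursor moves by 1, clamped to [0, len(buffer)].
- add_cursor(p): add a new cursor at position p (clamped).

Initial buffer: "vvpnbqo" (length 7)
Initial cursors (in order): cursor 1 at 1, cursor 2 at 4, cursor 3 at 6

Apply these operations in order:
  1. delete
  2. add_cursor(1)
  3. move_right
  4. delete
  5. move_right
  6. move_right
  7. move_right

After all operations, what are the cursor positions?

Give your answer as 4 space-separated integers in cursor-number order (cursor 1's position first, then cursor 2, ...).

Answer: 0 0 0 0

Derivation:
After op 1 (delete): buffer="vpbo" (len 4), cursors c1@0 c2@2 c3@3, authorship ....
After op 2 (add_cursor(1)): buffer="vpbo" (len 4), cursors c1@0 c4@1 c2@2 c3@3, authorship ....
After op 3 (move_right): buffer="vpbo" (len 4), cursors c1@1 c4@2 c2@3 c3@4, authorship ....
After op 4 (delete): buffer="" (len 0), cursors c1@0 c2@0 c3@0 c4@0, authorship 
After op 5 (move_right): buffer="" (len 0), cursors c1@0 c2@0 c3@0 c4@0, authorship 
After op 6 (move_right): buffer="" (len 0), cursors c1@0 c2@0 c3@0 c4@0, authorship 
After op 7 (move_right): buffer="" (len 0), cursors c1@0 c2@0 c3@0 c4@0, authorship 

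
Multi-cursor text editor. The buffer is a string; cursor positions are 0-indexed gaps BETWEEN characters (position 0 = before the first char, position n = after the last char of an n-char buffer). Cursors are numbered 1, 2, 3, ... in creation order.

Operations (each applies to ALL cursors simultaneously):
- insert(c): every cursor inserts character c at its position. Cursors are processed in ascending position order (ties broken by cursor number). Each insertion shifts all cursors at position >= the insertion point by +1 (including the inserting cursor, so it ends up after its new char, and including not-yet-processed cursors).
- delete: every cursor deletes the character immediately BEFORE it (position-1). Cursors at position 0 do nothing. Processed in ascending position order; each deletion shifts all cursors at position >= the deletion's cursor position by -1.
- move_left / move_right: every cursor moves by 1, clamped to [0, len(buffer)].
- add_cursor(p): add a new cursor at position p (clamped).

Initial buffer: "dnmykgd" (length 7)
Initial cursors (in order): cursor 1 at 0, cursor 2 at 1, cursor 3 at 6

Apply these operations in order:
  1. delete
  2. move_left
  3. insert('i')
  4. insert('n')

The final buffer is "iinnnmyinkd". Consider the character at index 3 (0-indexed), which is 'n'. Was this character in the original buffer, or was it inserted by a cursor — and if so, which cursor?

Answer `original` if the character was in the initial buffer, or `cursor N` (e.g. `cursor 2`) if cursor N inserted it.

Answer: cursor 2

Derivation:
After op 1 (delete): buffer="nmykd" (len 5), cursors c1@0 c2@0 c3@4, authorship .....
After op 2 (move_left): buffer="nmykd" (len 5), cursors c1@0 c2@0 c3@3, authorship .....
After op 3 (insert('i')): buffer="iinmyikd" (len 8), cursors c1@2 c2@2 c3@6, authorship 12...3..
After op 4 (insert('n')): buffer="iinnnmyinkd" (len 11), cursors c1@4 c2@4 c3@9, authorship 1212...33..
Authorship (.=original, N=cursor N): 1 2 1 2 . . . 3 3 . .
Index 3: author = 2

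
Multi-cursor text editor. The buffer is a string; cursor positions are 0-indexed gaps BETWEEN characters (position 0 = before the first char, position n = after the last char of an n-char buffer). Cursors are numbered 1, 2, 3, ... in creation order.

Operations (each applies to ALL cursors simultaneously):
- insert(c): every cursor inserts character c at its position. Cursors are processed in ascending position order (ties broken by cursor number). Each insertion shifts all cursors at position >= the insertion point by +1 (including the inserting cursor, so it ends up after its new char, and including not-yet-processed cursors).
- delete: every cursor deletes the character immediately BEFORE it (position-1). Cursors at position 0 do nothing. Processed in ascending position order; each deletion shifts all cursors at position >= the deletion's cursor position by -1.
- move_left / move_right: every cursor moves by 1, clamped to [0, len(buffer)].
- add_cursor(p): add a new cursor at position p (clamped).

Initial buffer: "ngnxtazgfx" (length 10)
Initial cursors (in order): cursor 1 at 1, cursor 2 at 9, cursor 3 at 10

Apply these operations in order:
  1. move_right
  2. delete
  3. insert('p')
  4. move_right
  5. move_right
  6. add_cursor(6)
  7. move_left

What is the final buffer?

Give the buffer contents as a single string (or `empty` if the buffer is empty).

Answer: npnxtazgpp

Derivation:
After op 1 (move_right): buffer="ngnxtazgfx" (len 10), cursors c1@2 c2@10 c3@10, authorship ..........
After op 2 (delete): buffer="nnxtazg" (len 7), cursors c1@1 c2@7 c3@7, authorship .......
After op 3 (insert('p')): buffer="npnxtazgpp" (len 10), cursors c1@2 c2@10 c3@10, authorship .1......23
After op 4 (move_right): buffer="npnxtazgpp" (len 10), cursors c1@3 c2@10 c3@10, authorship .1......23
After op 5 (move_right): buffer="npnxtazgpp" (len 10), cursors c1@4 c2@10 c3@10, authorship .1......23
After op 6 (add_cursor(6)): buffer="npnxtazgpp" (len 10), cursors c1@4 c4@6 c2@10 c3@10, authorship .1......23
After op 7 (move_left): buffer="npnxtazgpp" (len 10), cursors c1@3 c4@5 c2@9 c3@9, authorship .1......23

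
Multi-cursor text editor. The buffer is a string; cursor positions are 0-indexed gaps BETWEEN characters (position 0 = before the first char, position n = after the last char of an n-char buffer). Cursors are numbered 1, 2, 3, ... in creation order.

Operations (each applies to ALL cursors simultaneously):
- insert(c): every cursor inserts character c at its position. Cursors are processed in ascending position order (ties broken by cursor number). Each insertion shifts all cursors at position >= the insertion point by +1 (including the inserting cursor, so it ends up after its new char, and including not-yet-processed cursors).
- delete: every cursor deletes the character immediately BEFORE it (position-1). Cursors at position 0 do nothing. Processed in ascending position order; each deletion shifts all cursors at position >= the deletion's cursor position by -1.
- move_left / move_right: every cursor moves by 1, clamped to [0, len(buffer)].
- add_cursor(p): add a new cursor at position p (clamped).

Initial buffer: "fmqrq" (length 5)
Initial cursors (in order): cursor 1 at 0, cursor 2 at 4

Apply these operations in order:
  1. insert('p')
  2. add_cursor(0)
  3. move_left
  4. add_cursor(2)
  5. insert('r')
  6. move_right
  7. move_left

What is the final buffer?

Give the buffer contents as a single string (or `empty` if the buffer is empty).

After op 1 (insert('p')): buffer="pfmqrpq" (len 7), cursors c1@1 c2@6, authorship 1....2.
After op 2 (add_cursor(0)): buffer="pfmqrpq" (len 7), cursors c3@0 c1@1 c2@6, authorship 1....2.
After op 3 (move_left): buffer="pfmqrpq" (len 7), cursors c1@0 c3@0 c2@5, authorship 1....2.
After op 4 (add_cursor(2)): buffer="pfmqrpq" (len 7), cursors c1@0 c3@0 c4@2 c2@5, authorship 1....2.
After op 5 (insert('r')): buffer="rrpfrmqrrpq" (len 11), cursors c1@2 c3@2 c4@5 c2@9, authorship 131.4...22.
After op 6 (move_right): buffer="rrpfrmqrrpq" (len 11), cursors c1@3 c3@3 c4@6 c2@10, authorship 131.4...22.
After op 7 (move_left): buffer="rrpfrmqrrpq" (len 11), cursors c1@2 c3@2 c4@5 c2@9, authorship 131.4...22.

Answer: rrpfrmqrrpq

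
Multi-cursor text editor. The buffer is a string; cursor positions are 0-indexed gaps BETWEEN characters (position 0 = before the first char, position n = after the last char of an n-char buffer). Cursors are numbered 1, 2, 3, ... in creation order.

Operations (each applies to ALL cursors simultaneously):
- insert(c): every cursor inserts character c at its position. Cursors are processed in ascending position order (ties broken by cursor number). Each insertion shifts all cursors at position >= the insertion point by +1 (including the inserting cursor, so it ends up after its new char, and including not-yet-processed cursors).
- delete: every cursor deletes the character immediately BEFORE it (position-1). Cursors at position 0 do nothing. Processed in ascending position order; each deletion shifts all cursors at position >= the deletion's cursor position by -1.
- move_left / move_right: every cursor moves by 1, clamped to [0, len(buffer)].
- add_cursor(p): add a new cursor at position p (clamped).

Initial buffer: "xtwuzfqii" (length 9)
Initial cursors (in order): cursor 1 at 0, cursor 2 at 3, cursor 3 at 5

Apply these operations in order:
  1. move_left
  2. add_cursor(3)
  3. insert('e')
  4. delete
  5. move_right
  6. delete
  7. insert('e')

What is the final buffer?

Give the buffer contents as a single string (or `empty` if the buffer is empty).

After op 1 (move_left): buffer="xtwuzfqii" (len 9), cursors c1@0 c2@2 c3@4, authorship .........
After op 2 (add_cursor(3)): buffer="xtwuzfqii" (len 9), cursors c1@0 c2@2 c4@3 c3@4, authorship .........
After op 3 (insert('e')): buffer="exteweuezfqii" (len 13), cursors c1@1 c2@4 c4@6 c3@8, authorship 1..2.4.3.....
After op 4 (delete): buffer="xtwuzfqii" (len 9), cursors c1@0 c2@2 c4@3 c3@4, authorship .........
After op 5 (move_right): buffer="xtwuzfqii" (len 9), cursors c1@1 c2@3 c4@4 c3@5, authorship .........
After op 6 (delete): buffer="tfqii" (len 5), cursors c1@0 c2@1 c3@1 c4@1, authorship .....
After op 7 (insert('e')): buffer="eteeefqii" (len 9), cursors c1@1 c2@5 c3@5 c4@5, authorship 1.234....

Answer: eteeefqii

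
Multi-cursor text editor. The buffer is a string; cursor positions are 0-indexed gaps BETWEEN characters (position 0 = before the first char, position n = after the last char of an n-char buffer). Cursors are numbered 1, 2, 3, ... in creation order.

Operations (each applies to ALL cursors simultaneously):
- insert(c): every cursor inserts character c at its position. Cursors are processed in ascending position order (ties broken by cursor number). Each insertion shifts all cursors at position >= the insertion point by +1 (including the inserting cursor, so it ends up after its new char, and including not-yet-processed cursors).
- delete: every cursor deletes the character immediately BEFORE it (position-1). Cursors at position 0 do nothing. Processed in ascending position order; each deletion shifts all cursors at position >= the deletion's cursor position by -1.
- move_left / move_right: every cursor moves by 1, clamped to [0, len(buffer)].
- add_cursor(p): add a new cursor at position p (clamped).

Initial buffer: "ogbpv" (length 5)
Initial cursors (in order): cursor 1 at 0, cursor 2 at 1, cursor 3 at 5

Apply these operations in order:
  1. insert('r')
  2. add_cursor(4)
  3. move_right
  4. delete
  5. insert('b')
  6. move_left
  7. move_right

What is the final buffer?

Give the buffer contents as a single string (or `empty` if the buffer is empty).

After op 1 (insert('r')): buffer="rorgbpvr" (len 8), cursors c1@1 c2@3 c3@8, authorship 1.2....3
After op 2 (add_cursor(4)): buffer="rorgbpvr" (len 8), cursors c1@1 c2@3 c4@4 c3@8, authorship 1.2....3
After op 3 (move_right): buffer="rorgbpvr" (len 8), cursors c1@2 c2@4 c4@5 c3@8, authorship 1.2....3
After op 4 (delete): buffer="rrpv" (len 4), cursors c1@1 c2@2 c4@2 c3@4, authorship 12..
After op 5 (insert('b')): buffer="rbrbbpvb" (len 8), cursors c1@2 c2@5 c4@5 c3@8, authorship 11224..3
After op 6 (move_left): buffer="rbrbbpvb" (len 8), cursors c1@1 c2@4 c4@4 c3@7, authorship 11224..3
After op 7 (move_right): buffer="rbrbbpvb" (len 8), cursors c1@2 c2@5 c4@5 c3@8, authorship 11224..3

Answer: rbrbbpvb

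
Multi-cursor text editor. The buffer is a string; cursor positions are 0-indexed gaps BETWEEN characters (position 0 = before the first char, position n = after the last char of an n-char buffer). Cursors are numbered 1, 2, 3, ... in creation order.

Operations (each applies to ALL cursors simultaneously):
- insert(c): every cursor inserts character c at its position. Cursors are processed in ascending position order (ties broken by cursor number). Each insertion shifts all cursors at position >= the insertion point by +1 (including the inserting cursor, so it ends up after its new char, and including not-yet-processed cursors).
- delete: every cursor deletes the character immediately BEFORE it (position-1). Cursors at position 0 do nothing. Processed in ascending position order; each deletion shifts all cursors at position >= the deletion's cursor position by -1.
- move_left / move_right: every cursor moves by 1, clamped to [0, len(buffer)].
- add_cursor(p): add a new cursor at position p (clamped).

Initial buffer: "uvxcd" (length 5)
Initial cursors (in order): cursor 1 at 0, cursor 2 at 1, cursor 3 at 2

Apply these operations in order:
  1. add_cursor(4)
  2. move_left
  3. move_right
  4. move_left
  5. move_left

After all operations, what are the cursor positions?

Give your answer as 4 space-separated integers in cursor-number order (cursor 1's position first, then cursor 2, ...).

After op 1 (add_cursor(4)): buffer="uvxcd" (len 5), cursors c1@0 c2@1 c3@2 c4@4, authorship .....
After op 2 (move_left): buffer="uvxcd" (len 5), cursors c1@0 c2@0 c3@1 c4@3, authorship .....
After op 3 (move_right): buffer="uvxcd" (len 5), cursors c1@1 c2@1 c3@2 c4@4, authorship .....
After op 4 (move_left): buffer="uvxcd" (len 5), cursors c1@0 c2@0 c3@1 c4@3, authorship .....
After op 5 (move_left): buffer="uvxcd" (len 5), cursors c1@0 c2@0 c3@0 c4@2, authorship .....

Answer: 0 0 0 2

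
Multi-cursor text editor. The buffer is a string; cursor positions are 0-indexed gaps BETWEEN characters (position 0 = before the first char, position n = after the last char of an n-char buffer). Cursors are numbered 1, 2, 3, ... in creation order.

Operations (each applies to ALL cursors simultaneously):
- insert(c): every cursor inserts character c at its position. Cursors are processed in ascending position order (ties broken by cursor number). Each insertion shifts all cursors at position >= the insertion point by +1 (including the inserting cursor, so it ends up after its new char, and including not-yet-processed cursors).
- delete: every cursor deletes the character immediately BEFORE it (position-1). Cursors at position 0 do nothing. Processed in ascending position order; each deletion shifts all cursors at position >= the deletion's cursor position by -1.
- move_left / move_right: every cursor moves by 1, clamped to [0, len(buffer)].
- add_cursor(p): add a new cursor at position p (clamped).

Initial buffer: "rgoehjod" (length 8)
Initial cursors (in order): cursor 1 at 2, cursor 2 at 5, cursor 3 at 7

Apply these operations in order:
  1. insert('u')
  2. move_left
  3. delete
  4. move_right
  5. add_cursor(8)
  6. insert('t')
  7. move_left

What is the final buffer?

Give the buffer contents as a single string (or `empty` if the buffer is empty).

Answer: rutoeutjutdt

Derivation:
After op 1 (insert('u')): buffer="rguoehujoud" (len 11), cursors c1@3 c2@7 c3@10, authorship ..1...2..3.
After op 2 (move_left): buffer="rguoehujoud" (len 11), cursors c1@2 c2@6 c3@9, authorship ..1...2..3.
After op 3 (delete): buffer="ruoeujud" (len 8), cursors c1@1 c2@4 c3@6, authorship .1..2.3.
After op 4 (move_right): buffer="ruoeujud" (len 8), cursors c1@2 c2@5 c3@7, authorship .1..2.3.
After op 5 (add_cursor(8)): buffer="ruoeujud" (len 8), cursors c1@2 c2@5 c3@7 c4@8, authorship .1..2.3.
After op 6 (insert('t')): buffer="rutoeutjutdt" (len 12), cursors c1@3 c2@7 c3@10 c4@12, authorship .11..22.33.4
After op 7 (move_left): buffer="rutoeutjutdt" (len 12), cursors c1@2 c2@6 c3@9 c4@11, authorship .11..22.33.4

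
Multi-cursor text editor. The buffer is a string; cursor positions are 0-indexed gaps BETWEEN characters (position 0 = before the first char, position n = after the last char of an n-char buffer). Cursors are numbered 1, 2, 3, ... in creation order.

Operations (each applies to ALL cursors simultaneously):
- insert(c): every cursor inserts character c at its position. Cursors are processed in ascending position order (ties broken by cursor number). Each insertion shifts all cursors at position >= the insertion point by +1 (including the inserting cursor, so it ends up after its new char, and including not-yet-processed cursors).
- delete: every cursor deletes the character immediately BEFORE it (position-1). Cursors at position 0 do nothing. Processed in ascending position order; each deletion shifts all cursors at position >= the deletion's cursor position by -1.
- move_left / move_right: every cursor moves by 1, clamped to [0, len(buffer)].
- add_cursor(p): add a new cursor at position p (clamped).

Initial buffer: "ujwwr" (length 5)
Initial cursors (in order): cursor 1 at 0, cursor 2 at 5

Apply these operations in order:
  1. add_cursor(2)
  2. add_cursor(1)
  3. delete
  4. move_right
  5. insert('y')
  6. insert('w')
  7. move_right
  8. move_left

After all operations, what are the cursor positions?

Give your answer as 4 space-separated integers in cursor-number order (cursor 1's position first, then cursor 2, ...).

Answer: 7 9 7 7

Derivation:
After op 1 (add_cursor(2)): buffer="ujwwr" (len 5), cursors c1@0 c3@2 c2@5, authorship .....
After op 2 (add_cursor(1)): buffer="ujwwr" (len 5), cursors c1@0 c4@1 c3@2 c2@5, authorship .....
After op 3 (delete): buffer="ww" (len 2), cursors c1@0 c3@0 c4@0 c2@2, authorship ..
After op 4 (move_right): buffer="ww" (len 2), cursors c1@1 c3@1 c4@1 c2@2, authorship ..
After op 5 (insert('y')): buffer="wyyywy" (len 6), cursors c1@4 c3@4 c4@4 c2@6, authorship .134.2
After op 6 (insert('w')): buffer="wyyywwwwyw" (len 10), cursors c1@7 c3@7 c4@7 c2@10, authorship .134134.22
After op 7 (move_right): buffer="wyyywwwwyw" (len 10), cursors c1@8 c3@8 c4@8 c2@10, authorship .134134.22
After op 8 (move_left): buffer="wyyywwwwyw" (len 10), cursors c1@7 c3@7 c4@7 c2@9, authorship .134134.22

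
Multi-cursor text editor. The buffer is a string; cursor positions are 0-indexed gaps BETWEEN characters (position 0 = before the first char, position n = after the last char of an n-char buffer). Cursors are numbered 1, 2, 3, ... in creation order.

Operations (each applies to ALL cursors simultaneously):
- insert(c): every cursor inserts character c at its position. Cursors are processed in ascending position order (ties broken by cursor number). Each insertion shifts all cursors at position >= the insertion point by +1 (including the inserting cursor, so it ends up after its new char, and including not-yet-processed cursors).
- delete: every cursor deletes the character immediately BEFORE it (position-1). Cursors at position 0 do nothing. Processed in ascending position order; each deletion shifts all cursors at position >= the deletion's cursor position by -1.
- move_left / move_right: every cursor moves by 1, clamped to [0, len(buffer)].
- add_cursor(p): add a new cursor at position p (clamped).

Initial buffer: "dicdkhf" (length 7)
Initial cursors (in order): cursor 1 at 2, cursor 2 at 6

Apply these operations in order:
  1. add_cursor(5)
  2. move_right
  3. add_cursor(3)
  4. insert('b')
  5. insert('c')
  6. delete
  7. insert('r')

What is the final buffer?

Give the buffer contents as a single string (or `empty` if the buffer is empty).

Answer: dicbbrrdkhbrfbr

Derivation:
After op 1 (add_cursor(5)): buffer="dicdkhf" (len 7), cursors c1@2 c3@5 c2@6, authorship .......
After op 2 (move_right): buffer="dicdkhf" (len 7), cursors c1@3 c3@6 c2@7, authorship .......
After op 3 (add_cursor(3)): buffer="dicdkhf" (len 7), cursors c1@3 c4@3 c3@6 c2@7, authorship .......
After op 4 (insert('b')): buffer="dicbbdkhbfb" (len 11), cursors c1@5 c4@5 c3@9 c2@11, authorship ...14...3.2
After op 5 (insert('c')): buffer="dicbbccdkhbcfbc" (len 15), cursors c1@7 c4@7 c3@12 c2@15, authorship ...1414...33.22
After op 6 (delete): buffer="dicbbdkhbfb" (len 11), cursors c1@5 c4@5 c3@9 c2@11, authorship ...14...3.2
After op 7 (insert('r')): buffer="dicbbrrdkhbrfbr" (len 15), cursors c1@7 c4@7 c3@12 c2@15, authorship ...1414...33.22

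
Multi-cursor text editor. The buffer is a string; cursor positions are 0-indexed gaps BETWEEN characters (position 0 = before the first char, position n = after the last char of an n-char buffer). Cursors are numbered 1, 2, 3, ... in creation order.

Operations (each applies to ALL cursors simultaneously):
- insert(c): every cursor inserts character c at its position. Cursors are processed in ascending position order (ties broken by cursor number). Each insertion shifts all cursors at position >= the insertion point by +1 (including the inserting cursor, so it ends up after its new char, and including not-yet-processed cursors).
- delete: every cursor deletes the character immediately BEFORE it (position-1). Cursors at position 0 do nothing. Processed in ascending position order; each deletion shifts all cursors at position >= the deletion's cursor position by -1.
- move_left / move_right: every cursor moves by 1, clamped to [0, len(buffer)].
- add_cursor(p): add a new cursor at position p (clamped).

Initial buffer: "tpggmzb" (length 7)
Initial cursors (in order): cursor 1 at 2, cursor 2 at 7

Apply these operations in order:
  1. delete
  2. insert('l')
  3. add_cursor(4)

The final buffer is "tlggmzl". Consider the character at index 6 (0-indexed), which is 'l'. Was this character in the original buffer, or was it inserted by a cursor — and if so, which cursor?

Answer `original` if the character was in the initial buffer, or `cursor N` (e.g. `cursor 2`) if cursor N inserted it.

Answer: cursor 2

Derivation:
After op 1 (delete): buffer="tggmz" (len 5), cursors c1@1 c2@5, authorship .....
After op 2 (insert('l')): buffer="tlggmzl" (len 7), cursors c1@2 c2@7, authorship .1....2
After op 3 (add_cursor(4)): buffer="tlggmzl" (len 7), cursors c1@2 c3@4 c2@7, authorship .1....2
Authorship (.=original, N=cursor N): . 1 . . . . 2
Index 6: author = 2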